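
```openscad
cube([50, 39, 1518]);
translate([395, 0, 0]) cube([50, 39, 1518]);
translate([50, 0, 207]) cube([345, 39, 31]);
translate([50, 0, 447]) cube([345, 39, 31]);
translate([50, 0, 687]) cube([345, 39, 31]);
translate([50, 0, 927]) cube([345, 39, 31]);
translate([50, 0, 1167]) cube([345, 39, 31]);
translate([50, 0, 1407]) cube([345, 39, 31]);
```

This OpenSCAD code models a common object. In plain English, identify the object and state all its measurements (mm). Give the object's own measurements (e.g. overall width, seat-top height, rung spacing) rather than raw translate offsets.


A straight ladder. Two 50×39 mm vertical rails, 1518 mm tall, stand 445 mm apart (outside-to-outside) with their front faces coplanar on the −y side. 6 rungs, each 39 mm deep and 31 mm tall, span between the inner faces of the rails, front faces flush with the rails. The lowest rung's underside is at z = 207 mm and rungs are spaced 240 mm apart (underside to underside).


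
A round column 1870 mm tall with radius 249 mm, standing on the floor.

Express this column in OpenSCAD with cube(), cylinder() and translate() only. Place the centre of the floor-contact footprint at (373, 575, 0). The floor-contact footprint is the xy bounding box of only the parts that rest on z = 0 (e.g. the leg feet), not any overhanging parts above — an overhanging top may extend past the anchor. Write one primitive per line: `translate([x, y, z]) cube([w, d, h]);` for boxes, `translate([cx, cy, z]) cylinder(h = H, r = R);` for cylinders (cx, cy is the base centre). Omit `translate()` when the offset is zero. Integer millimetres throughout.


translate([373, 575, 0]) cylinder(h = 1870, r = 249);


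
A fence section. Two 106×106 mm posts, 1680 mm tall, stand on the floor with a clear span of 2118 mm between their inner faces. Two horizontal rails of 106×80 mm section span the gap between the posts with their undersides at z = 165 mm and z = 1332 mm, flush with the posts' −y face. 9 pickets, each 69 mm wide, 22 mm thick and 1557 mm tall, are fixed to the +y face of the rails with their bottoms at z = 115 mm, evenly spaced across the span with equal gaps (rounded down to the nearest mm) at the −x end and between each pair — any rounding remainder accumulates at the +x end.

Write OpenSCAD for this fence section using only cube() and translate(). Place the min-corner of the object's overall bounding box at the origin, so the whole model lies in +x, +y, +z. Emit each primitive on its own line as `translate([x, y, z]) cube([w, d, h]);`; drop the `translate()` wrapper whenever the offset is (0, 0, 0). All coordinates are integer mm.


cube([106, 106, 1680]);
translate([2224, 0, 0]) cube([106, 106, 1680]);
translate([106, 0, 165]) cube([2118, 106, 80]);
translate([106, 0, 1332]) cube([2118, 106, 80]);
translate([255, 106, 115]) cube([69, 22, 1557]);
translate([473, 106, 115]) cube([69, 22, 1557]);
translate([691, 106, 115]) cube([69, 22, 1557]);
translate([909, 106, 115]) cube([69, 22, 1557]);
translate([1127, 106, 115]) cube([69, 22, 1557]);
translate([1345, 106, 115]) cube([69, 22, 1557]);
translate([1563, 106, 115]) cube([69, 22, 1557]);
translate([1781, 106, 115]) cube([69, 22, 1557]);
translate([1999, 106, 115]) cube([69, 22, 1557]);


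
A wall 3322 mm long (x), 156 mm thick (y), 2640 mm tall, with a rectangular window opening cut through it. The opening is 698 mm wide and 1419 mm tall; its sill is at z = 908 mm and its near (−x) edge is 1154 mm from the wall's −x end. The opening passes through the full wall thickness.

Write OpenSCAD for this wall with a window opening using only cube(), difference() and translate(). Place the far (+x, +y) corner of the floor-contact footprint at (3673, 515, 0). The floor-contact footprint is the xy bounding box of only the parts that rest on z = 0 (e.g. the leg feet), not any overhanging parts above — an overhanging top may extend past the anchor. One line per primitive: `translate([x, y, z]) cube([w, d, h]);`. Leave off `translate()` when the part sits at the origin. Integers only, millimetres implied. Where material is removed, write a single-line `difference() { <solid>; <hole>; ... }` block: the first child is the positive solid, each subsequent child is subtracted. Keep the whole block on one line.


difference() { translate([351, 359, 0]) cube([3322, 156, 2640]); translate([1505, 359, 908]) cube([698, 156, 1419]); }


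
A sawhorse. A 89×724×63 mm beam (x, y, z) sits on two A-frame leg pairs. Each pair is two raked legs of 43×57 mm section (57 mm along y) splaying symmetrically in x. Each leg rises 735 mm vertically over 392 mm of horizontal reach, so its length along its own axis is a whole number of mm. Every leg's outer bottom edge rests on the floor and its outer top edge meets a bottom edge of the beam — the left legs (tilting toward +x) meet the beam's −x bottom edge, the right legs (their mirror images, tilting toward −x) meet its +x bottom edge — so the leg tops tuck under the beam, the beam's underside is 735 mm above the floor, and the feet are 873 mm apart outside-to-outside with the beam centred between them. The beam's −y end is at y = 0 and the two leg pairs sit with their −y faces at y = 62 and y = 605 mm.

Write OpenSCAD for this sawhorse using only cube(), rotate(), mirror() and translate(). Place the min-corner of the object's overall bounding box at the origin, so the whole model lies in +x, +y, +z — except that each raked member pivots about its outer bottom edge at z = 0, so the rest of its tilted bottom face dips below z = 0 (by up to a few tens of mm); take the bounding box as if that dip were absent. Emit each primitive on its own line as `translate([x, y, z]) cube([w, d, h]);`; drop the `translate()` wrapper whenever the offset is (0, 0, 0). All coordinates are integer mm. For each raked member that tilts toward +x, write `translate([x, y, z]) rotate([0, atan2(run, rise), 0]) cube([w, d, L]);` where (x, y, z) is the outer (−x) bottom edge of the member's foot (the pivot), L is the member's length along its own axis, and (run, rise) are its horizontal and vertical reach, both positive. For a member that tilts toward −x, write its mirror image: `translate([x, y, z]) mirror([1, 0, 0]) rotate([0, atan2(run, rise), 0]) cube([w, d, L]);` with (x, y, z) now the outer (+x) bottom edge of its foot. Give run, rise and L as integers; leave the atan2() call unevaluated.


translate([392, 0, 735]) cube([89, 724, 63]);
translate([0, 62, 0]) rotate([0, atan2(392, 735), 0]) cube([43, 57, 833]);
translate([873, 62, 0]) mirror([1, 0, 0]) rotate([0, atan2(392, 735), 0]) cube([43, 57, 833]);
translate([0, 605, 0]) rotate([0, atan2(392, 735), 0]) cube([43, 57, 833]);
translate([873, 605, 0]) mirror([1, 0, 0]) rotate([0, atan2(392, 735), 0]) cube([43, 57, 833]);


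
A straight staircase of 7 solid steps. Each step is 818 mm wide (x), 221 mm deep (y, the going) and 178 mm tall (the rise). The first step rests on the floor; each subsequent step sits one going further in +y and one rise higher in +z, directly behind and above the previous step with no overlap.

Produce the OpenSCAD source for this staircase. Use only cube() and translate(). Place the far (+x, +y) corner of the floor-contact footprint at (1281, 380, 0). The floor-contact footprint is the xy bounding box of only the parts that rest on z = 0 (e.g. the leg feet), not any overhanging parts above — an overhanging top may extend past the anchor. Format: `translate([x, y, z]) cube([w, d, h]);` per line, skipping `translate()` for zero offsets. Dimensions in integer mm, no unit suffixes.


translate([463, 159, 0]) cube([818, 221, 178]);
translate([463, 380, 178]) cube([818, 221, 178]);
translate([463, 601, 356]) cube([818, 221, 178]);
translate([463, 822, 534]) cube([818, 221, 178]);
translate([463, 1043, 712]) cube([818, 221, 178]);
translate([463, 1264, 890]) cube([818, 221, 178]);
translate([463, 1485, 1068]) cube([818, 221, 178]);


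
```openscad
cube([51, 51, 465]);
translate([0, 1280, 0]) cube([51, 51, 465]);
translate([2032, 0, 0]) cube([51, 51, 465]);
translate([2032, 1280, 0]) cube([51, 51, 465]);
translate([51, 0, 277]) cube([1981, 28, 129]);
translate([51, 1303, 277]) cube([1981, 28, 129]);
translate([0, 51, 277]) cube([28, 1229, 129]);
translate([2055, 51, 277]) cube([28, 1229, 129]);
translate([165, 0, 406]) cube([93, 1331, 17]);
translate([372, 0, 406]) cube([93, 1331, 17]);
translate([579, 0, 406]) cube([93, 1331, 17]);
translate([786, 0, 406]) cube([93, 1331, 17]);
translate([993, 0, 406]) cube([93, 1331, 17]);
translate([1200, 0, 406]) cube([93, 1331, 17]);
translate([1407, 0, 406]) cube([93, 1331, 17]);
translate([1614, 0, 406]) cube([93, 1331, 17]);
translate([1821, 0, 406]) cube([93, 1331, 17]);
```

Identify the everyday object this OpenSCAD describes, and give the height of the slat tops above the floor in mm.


A bed frame. The slat-top height is 423 mm.

Four posts, four rails, and a row of slats — a bed frame. Slats sit on the rails at z = 277 + 129 = 406; with slat thickness 17, the top is 423 mm.


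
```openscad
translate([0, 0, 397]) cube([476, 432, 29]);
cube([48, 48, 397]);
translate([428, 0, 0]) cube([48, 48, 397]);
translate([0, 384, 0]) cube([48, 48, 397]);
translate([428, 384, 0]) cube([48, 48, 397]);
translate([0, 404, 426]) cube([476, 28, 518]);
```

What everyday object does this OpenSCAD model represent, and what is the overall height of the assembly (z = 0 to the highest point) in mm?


A chair. The overall height is 944 mm.

A slab on four corner posts with a tall panel at the back — a chair. The seat slab sits at z = 397 with thickness 29, and the 518 mm backrest starts at the seat top, so the overall height is 397 + 29 + 518 = 944 mm.


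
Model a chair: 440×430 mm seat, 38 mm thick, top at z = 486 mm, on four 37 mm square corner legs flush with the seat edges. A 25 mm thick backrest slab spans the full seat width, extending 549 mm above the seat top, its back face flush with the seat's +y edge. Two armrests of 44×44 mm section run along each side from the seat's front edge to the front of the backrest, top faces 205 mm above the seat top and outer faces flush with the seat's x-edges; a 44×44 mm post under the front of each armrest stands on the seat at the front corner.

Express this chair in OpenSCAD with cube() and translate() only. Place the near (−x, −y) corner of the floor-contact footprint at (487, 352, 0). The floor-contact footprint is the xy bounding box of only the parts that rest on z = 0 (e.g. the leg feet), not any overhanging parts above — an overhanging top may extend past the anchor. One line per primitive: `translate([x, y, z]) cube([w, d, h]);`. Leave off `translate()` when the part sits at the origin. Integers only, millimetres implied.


translate([487, 352, 448]) cube([440, 430, 38]);
translate([487, 352, 0]) cube([37, 37, 448]);
translate([890, 352, 0]) cube([37, 37, 448]);
translate([487, 745, 0]) cube([37, 37, 448]);
translate([890, 745, 0]) cube([37, 37, 448]);
translate([487, 757, 486]) cube([440, 25, 549]);
translate([487, 352, 647]) cube([44, 405, 44]);
translate([883, 352, 647]) cube([44, 405, 44]);
translate([487, 352, 486]) cube([44, 44, 161]);
translate([883, 352, 486]) cube([44, 44, 161]);


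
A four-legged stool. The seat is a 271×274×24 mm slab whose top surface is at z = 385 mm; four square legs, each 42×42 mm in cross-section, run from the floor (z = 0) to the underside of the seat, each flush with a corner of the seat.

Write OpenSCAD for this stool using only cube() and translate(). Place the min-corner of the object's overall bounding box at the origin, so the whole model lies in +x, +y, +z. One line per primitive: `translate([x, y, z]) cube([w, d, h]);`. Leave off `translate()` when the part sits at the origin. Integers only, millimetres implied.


translate([0, 0, 361]) cube([271, 274, 24]);
cube([42, 42, 361]);
translate([229, 0, 0]) cube([42, 42, 361]);
translate([0, 232, 0]) cube([42, 42, 361]);
translate([229, 232, 0]) cube([42, 42, 361]);


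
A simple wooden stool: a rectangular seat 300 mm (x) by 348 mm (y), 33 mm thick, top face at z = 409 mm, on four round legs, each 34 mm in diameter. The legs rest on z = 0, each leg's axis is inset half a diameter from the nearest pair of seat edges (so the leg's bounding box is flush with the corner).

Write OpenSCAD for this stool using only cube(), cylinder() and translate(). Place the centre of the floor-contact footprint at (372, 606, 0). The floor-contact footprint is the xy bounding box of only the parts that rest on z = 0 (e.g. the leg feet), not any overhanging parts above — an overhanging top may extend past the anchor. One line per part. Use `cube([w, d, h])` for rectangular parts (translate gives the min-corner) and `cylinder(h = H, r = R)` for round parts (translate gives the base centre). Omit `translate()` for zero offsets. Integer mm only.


translate([222, 432, 376]) cube([300, 348, 33]);
translate([239, 449, 0]) cylinder(h = 376, r = 17);
translate([505, 449, 0]) cylinder(h = 376, r = 17);
translate([239, 763, 0]) cylinder(h = 376, r = 17);
translate([505, 763, 0]) cylinder(h = 376, r = 17);


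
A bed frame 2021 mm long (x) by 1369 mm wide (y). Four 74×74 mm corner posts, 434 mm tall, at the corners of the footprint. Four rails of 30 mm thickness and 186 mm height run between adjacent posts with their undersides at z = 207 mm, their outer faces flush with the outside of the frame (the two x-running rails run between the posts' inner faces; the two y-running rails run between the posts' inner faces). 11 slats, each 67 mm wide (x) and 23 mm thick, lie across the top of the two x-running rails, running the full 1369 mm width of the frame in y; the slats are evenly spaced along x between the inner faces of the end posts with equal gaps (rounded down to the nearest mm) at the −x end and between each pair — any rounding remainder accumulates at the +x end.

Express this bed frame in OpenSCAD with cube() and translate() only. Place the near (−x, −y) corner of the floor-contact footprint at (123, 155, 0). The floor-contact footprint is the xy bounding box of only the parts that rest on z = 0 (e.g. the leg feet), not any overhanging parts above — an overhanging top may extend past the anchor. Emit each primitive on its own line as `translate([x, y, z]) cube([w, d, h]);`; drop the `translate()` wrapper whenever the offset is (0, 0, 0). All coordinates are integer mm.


translate([123, 155, 0]) cube([74, 74, 434]);
translate([123, 1450, 0]) cube([74, 74, 434]);
translate([2070, 155, 0]) cube([74, 74, 434]);
translate([2070, 1450, 0]) cube([74, 74, 434]);
translate([197, 155, 207]) cube([1873, 30, 186]);
translate([197, 1494, 207]) cube([1873, 30, 186]);
translate([123, 229, 207]) cube([30, 1221, 186]);
translate([2114, 229, 207]) cube([30, 1221, 186]);
translate([291, 155, 393]) cube([67, 1369, 23]);
translate([452, 155, 393]) cube([67, 1369, 23]);
translate([613, 155, 393]) cube([67, 1369, 23]);
translate([774, 155, 393]) cube([67, 1369, 23]);
translate([935, 155, 393]) cube([67, 1369, 23]);
translate([1096, 155, 393]) cube([67, 1369, 23]);
translate([1257, 155, 393]) cube([67, 1369, 23]);
translate([1418, 155, 393]) cube([67, 1369, 23]);
translate([1579, 155, 393]) cube([67, 1369, 23]);
translate([1740, 155, 393]) cube([67, 1369, 23]);
translate([1901, 155, 393]) cube([67, 1369, 23]);


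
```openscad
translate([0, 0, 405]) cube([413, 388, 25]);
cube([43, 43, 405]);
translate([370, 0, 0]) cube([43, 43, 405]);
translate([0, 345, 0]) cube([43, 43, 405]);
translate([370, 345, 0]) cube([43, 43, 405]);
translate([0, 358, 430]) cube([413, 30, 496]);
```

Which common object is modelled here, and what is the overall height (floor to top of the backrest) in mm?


A chair. The overall height is 926 mm.

A slab on four corner posts with a tall panel at the back — a chair. The seat slab sits at z = 405 with thickness 25, and the 496 mm backrest starts at the seat top, so the overall height is 405 + 25 + 496 = 926 mm.


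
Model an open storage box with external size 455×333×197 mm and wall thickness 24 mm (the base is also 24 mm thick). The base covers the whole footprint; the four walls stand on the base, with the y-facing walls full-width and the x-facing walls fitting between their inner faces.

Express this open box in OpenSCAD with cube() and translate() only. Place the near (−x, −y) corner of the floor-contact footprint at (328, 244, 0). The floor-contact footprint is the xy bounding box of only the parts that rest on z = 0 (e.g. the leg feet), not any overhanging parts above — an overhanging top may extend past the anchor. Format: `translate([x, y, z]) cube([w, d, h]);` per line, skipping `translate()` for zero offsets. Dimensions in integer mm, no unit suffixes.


translate([328, 244, 0]) cube([455, 333, 24]);
translate([328, 244, 24]) cube([455, 24, 173]);
translate([328, 553, 24]) cube([455, 24, 173]);
translate([328, 268, 24]) cube([24, 285, 173]);
translate([759, 268, 24]) cube([24, 285, 173]);


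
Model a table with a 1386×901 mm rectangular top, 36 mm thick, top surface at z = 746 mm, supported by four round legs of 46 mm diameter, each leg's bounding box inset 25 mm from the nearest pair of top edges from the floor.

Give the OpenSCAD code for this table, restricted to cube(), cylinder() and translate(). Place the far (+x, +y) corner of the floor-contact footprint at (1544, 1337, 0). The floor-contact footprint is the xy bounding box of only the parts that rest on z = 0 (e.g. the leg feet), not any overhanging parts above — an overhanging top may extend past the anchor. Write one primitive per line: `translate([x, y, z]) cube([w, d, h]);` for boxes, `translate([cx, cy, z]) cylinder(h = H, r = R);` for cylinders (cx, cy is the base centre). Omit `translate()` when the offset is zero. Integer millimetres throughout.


translate([183, 461, 710]) cube([1386, 901, 36]);
translate([231, 509, 0]) cylinder(h = 710, r = 23);
translate([1521, 509, 0]) cylinder(h = 710, r = 23);
translate([231, 1314, 0]) cylinder(h = 710, r = 23);
translate([1521, 1314, 0]) cylinder(h = 710, r = 23);


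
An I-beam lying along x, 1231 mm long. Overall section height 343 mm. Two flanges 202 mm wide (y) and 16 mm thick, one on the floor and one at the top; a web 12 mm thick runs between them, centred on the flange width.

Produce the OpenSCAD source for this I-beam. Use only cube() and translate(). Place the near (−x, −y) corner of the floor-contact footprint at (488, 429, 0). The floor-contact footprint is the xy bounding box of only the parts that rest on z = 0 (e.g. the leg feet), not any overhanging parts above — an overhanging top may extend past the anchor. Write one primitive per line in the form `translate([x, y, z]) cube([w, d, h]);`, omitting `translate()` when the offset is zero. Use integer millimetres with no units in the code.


translate([488, 429, 0]) cube([1231, 202, 16]);
translate([488, 524, 16]) cube([1231, 12, 311]);
translate([488, 429, 327]) cube([1231, 202, 16]);


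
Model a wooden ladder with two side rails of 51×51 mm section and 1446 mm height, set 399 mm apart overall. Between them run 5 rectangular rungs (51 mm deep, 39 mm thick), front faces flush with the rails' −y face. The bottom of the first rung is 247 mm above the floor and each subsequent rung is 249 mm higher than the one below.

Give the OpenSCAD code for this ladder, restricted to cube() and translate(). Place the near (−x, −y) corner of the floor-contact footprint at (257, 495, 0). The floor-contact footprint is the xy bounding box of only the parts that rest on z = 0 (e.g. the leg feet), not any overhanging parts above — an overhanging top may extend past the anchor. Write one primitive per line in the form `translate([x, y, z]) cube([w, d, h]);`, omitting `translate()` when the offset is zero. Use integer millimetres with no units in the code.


translate([257, 495, 0]) cube([51, 51, 1446]);
translate([605, 495, 0]) cube([51, 51, 1446]);
translate([308, 495, 247]) cube([297, 51, 39]);
translate([308, 495, 496]) cube([297, 51, 39]);
translate([308, 495, 745]) cube([297, 51, 39]);
translate([308, 495, 994]) cube([297, 51, 39]);
translate([308, 495, 1243]) cube([297, 51, 39]);


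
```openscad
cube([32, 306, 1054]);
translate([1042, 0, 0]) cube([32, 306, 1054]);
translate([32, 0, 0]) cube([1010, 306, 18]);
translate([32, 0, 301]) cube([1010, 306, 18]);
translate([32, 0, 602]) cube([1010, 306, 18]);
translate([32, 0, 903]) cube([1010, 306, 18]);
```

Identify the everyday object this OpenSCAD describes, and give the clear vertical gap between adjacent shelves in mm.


A bookshelf. The clear shelf gap is 283 mm.

Two tall side panels with 4 horizontal boards between them — a bookshelf. The first two shelf undersides are at z = 0 and z = 301; with shelf thickness 18, the clear gap is 301 − 0 − 18 = 283 mm.


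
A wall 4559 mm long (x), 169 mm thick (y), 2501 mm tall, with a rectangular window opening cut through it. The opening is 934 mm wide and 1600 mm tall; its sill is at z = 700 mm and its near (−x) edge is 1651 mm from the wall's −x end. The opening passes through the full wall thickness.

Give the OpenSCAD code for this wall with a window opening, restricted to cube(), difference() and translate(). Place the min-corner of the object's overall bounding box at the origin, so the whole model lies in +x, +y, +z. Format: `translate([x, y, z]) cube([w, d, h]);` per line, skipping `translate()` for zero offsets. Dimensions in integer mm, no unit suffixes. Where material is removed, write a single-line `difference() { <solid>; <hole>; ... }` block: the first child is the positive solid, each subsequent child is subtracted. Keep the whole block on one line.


difference() { cube([4559, 169, 2501]); translate([1651, 0, 700]) cube([934, 169, 1600]); }


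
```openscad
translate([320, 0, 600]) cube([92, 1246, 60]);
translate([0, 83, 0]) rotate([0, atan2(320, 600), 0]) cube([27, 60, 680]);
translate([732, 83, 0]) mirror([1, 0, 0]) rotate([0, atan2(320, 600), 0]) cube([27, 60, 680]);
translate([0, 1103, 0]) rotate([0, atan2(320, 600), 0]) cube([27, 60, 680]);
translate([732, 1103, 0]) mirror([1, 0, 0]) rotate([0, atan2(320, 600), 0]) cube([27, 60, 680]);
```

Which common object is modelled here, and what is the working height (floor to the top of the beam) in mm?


A sawhorse. The overall height is 660 mm.

A beam across two mirrored pairs of raked legs — a sawhorse. The beam's underside is at z = 600 (matching the legs' vertical rise in atan2(320, 600)) and the beam is 60 mm tall, so its top is at 600 + 60 = 660 mm. The raked legs top out at the beam's underside, so that is the highest point.


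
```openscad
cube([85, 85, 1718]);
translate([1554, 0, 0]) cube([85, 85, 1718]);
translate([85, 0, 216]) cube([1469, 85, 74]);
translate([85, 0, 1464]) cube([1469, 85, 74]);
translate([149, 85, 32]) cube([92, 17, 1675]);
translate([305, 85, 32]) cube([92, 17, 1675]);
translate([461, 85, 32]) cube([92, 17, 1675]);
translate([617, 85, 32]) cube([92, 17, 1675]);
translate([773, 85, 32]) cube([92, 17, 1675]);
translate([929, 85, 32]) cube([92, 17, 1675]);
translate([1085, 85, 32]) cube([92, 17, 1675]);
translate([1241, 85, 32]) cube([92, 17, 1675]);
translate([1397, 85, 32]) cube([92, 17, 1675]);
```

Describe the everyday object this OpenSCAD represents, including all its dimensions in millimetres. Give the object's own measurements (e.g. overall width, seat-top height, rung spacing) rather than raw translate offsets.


A fence section. Two 85×85 mm posts, 1718 mm tall, stand on the floor with a clear span of 1469 mm between their inner faces. Two horizontal rails of 85×74 mm section span the gap between the posts with their undersides at z = 216 mm and z = 1464 mm, flush with the posts' −y face. 9 pickets, each 92 mm wide, 17 mm thick and 1675 mm tall, are fixed to the +y face of the rails with their bottoms at z = 32 mm, spaced across the span with a 64 mm gap after the −x post and between neighbouring pickets, with 65 mm left before the +x post.


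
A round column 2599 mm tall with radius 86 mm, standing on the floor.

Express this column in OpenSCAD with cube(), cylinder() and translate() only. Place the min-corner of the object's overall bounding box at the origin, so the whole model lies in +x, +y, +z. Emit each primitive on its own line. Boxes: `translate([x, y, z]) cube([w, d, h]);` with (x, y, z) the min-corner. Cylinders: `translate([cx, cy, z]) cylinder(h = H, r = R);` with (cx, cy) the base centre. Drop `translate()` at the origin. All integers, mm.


translate([86, 86, 0]) cylinder(h = 2599, r = 86);


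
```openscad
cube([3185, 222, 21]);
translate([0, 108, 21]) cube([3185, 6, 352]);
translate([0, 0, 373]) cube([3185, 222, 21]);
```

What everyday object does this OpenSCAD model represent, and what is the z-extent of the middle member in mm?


An I-beam. The web height is 352 mm.

Two wide flanges with a thin centred web — an I-beam. Overall 394 mm minus two 21 mm flanges gives a web of 394 − 2·21 = 352 mm.


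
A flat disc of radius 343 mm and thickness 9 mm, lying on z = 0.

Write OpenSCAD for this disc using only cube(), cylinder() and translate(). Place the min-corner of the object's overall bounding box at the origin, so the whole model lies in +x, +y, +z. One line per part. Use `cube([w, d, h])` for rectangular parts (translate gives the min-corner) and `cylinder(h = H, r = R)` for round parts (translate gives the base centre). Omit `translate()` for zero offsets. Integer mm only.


translate([343, 343, 0]) cylinder(h = 9, r = 343);


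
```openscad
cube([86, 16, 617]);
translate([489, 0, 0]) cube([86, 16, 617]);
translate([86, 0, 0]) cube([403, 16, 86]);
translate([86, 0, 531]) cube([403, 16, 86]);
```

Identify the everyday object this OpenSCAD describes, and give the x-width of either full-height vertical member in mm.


A picture frame. The border width is 86 mm.

Four thin pieces enclosing a rectangular opening — a picture frame. The two full-height stiles are 617 mm tall; the top rail sits at z = 531 and is 86 mm tall, so the border above the opening is 617 − 531 = 86 mm, matching the stile x-width.


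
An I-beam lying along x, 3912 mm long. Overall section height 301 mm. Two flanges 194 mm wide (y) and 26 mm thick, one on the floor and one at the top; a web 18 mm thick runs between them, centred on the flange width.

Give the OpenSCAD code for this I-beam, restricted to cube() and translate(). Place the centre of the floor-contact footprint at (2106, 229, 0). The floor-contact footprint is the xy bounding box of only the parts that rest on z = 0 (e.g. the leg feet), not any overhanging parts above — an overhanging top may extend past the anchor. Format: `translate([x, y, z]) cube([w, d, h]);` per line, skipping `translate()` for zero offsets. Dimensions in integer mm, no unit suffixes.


translate([150, 132, 0]) cube([3912, 194, 26]);
translate([150, 220, 26]) cube([3912, 18, 249]);
translate([150, 132, 275]) cube([3912, 194, 26]);


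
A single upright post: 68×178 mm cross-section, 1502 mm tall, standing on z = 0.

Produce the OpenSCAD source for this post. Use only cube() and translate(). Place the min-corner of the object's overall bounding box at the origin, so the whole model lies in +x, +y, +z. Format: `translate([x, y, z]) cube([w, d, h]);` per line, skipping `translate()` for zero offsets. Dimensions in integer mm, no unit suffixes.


cube([68, 178, 1502]);


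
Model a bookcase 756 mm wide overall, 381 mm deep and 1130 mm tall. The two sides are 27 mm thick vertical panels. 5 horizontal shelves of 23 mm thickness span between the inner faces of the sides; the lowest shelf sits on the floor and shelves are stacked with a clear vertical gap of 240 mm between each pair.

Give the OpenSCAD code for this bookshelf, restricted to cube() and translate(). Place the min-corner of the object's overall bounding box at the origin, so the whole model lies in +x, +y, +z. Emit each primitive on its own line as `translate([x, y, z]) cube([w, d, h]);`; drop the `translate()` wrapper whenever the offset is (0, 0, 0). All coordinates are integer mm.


cube([27, 381, 1130]);
translate([729, 0, 0]) cube([27, 381, 1130]);
translate([27, 0, 0]) cube([702, 381, 23]);
translate([27, 0, 263]) cube([702, 381, 23]);
translate([27, 0, 526]) cube([702, 381, 23]);
translate([27, 0, 789]) cube([702, 381, 23]);
translate([27, 0, 1052]) cube([702, 381, 23]);


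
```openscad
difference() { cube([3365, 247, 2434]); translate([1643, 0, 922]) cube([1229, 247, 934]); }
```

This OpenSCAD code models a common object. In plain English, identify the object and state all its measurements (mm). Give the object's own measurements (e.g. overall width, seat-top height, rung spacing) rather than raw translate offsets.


A wall 3365 mm long (x), 247 mm thick (y), 2434 mm tall, with a rectangular window opening cut through it. The opening is 1229 mm wide and 934 mm tall; its sill is at z = 922 mm and its near (−x) edge is 1643 mm from the wall's −x end. The opening passes through the full wall thickness.


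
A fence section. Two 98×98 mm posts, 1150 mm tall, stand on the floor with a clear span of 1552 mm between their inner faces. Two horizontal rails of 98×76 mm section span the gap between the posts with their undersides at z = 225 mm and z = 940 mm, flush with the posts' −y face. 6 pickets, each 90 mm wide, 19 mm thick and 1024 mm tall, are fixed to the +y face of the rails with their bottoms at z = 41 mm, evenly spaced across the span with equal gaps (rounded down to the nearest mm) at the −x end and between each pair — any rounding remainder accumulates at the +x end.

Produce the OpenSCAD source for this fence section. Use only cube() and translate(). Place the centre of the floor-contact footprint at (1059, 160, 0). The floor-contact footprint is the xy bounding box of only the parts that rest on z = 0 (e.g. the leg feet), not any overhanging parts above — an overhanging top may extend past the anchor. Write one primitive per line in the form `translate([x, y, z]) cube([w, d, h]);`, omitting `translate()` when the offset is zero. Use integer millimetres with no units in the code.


translate([185, 111, 0]) cube([98, 98, 1150]);
translate([1835, 111, 0]) cube([98, 98, 1150]);
translate([283, 111, 225]) cube([1552, 98, 76]);
translate([283, 111, 940]) cube([1552, 98, 76]);
translate([427, 209, 41]) cube([90, 19, 1024]);
translate([661, 209, 41]) cube([90, 19, 1024]);
translate([895, 209, 41]) cube([90, 19, 1024]);
translate([1129, 209, 41]) cube([90, 19, 1024]);
translate([1363, 209, 41]) cube([90, 19, 1024]);
translate([1597, 209, 41]) cube([90, 19, 1024]);


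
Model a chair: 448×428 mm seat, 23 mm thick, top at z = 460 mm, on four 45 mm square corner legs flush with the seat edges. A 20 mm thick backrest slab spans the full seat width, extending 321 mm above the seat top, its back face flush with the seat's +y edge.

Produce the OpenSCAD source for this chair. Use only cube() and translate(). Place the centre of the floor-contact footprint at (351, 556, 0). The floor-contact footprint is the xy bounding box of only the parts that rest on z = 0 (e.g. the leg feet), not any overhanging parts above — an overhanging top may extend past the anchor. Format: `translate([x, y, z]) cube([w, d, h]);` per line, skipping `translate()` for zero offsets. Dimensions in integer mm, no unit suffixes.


translate([127, 342, 437]) cube([448, 428, 23]);
translate([127, 342, 0]) cube([45, 45, 437]);
translate([530, 342, 0]) cube([45, 45, 437]);
translate([127, 725, 0]) cube([45, 45, 437]);
translate([530, 725, 0]) cube([45, 45, 437]);
translate([127, 750, 460]) cube([448, 20, 321]);


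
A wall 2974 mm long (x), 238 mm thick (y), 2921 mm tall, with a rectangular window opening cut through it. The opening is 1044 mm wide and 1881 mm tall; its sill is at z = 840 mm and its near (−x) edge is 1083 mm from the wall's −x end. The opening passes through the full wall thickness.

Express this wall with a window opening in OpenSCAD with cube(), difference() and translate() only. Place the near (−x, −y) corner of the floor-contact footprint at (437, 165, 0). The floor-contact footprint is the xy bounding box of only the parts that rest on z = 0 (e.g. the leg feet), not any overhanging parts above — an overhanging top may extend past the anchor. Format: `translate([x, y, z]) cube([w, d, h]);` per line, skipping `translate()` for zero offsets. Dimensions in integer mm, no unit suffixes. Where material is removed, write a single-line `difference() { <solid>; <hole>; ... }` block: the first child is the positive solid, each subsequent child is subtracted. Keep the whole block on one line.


difference() { translate([437, 165, 0]) cube([2974, 238, 2921]); translate([1520, 165, 840]) cube([1044, 238, 1881]); }


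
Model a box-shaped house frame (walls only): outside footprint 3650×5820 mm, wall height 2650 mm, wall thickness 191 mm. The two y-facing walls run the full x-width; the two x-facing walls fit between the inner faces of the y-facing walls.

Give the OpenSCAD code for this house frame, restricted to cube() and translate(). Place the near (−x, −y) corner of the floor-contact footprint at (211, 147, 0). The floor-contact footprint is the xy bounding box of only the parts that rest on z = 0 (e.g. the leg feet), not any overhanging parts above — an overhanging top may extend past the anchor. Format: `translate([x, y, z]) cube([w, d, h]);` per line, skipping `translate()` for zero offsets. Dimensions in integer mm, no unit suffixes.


translate([211, 147, 0]) cube([3650, 191, 2650]);
translate([211, 5776, 0]) cube([3650, 191, 2650]);
translate([211, 338, 0]) cube([191, 5438, 2650]);
translate([3670, 338, 0]) cube([191, 5438, 2650]);


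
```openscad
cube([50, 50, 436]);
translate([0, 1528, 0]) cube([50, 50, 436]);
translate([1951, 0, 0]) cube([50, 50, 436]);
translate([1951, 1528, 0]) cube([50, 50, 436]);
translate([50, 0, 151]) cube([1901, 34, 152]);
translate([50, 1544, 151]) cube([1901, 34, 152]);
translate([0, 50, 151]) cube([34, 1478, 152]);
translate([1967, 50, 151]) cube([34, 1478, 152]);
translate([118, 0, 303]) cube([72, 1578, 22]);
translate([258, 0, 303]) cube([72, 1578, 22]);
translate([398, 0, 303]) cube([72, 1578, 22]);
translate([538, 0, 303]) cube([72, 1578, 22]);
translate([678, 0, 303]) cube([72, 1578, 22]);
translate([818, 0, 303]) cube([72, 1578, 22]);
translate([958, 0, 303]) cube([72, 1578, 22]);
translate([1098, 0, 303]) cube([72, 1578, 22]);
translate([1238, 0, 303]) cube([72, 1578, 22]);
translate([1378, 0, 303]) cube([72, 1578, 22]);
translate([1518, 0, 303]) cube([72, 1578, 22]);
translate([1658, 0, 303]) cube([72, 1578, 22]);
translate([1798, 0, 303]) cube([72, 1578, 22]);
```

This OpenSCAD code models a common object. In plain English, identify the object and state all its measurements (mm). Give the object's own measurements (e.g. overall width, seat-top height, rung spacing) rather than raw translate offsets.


A bed frame 2001 mm long (x) by 1578 mm wide (y). Four 50×50 mm corner posts, 436 mm tall, at the corners of the footprint. Four rails of 34 mm thickness and 152 mm height run between adjacent posts with their undersides at z = 151 mm, their outer faces flush with the outside of the frame (the two x-running rails run between the posts' inner faces; the two y-running rails run between the posts' inner faces). 13 slats, each 72 mm wide (x) and 22 mm thick, lie across the top of the two x-running rails, running the full 1578 mm width of the frame in y; along x they sit between the end posts with a 68 mm gap after the −x posts and between neighbouring slats, leaving 81 mm before the +x posts.


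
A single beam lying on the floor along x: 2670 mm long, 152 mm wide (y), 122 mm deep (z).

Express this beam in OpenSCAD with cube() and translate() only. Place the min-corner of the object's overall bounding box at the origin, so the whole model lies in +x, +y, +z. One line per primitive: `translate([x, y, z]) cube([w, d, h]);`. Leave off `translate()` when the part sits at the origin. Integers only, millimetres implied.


cube([2670, 152, 122]);


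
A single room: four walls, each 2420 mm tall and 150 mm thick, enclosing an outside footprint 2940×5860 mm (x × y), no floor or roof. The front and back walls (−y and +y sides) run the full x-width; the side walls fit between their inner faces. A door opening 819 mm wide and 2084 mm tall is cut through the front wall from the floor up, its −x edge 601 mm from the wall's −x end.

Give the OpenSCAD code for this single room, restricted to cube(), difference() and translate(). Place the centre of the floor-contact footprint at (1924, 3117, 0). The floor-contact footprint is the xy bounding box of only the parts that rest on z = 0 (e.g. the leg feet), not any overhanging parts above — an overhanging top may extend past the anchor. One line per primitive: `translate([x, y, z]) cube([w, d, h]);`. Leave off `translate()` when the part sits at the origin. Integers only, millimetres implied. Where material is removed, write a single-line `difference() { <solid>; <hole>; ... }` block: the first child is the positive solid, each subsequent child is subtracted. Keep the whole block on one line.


difference() { translate([454, 187, 0]) cube([2940, 150, 2420]); translate([1055, 187, 0]) cube([819, 150, 2084]); }
translate([454, 5897, 0]) cube([2940, 150, 2420]);
translate([454, 337, 0]) cube([150, 5560, 2420]);
translate([3244, 337, 0]) cube([150, 5560, 2420]);


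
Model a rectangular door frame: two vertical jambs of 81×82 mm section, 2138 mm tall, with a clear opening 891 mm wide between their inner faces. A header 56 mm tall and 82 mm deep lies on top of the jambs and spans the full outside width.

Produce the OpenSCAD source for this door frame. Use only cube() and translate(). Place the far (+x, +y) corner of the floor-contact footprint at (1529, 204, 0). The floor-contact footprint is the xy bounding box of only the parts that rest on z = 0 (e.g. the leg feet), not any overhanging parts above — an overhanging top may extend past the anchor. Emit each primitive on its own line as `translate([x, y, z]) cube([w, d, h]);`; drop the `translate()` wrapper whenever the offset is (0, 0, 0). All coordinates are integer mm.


translate([476, 122, 0]) cube([81, 82, 2138]);
translate([1448, 122, 0]) cube([81, 82, 2138]);
translate([476, 122, 2138]) cube([1053, 82, 56]);


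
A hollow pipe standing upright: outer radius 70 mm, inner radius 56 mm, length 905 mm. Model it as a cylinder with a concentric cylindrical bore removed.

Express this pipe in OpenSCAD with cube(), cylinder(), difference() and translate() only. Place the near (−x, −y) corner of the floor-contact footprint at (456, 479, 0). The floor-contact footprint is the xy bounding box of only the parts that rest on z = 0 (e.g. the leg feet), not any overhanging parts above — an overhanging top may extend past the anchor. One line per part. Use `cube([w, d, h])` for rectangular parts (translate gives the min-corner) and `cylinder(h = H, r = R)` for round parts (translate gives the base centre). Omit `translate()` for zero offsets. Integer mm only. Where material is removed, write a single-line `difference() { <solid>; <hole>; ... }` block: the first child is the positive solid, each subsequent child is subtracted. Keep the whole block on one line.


difference() { translate([526, 549, 0]) cylinder(h = 905, r = 70); translate([526, 549, 0]) cylinder(h = 905, r = 56); }


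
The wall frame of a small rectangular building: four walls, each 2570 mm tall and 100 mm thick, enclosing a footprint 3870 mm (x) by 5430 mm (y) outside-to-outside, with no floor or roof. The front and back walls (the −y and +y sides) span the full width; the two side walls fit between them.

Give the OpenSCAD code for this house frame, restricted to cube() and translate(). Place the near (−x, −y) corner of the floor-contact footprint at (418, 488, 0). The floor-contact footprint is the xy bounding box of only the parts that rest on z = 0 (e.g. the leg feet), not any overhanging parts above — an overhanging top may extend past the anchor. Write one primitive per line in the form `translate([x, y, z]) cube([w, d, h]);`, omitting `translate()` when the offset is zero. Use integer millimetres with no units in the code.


translate([418, 488, 0]) cube([3870, 100, 2570]);
translate([418, 5818, 0]) cube([3870, 100, 2570]);
translate([418, 588, 0]) cube([100, 5230, 2570]);
translate([4188, 588, 0]) cube([100, 5230, 2570]);
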